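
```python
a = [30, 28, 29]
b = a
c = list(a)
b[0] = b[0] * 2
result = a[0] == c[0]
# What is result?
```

After line 1: a = [30, 28, 29]
After line 2 (b = a, alias): a = [30, 28, 29], b = [30, 28, 29]
After line 3 (c = list(a) is a copy, new object): c = [30, 28, 29]
After line 4 (b[0] = 30 * 2 = 60; mutates shared a/b): a = b = [60, 28, 29], c = [30, 28, 29]
After line 5 (a[0] = 60, c[0] = 30; result = False)

False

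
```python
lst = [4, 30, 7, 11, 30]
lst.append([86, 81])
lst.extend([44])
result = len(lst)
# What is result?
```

After line 1: lst = [4, 30, 7, 11, 30]
After line 2 (append adds [86, 81] as single element): lst = [4, 30, 7, 11, 30, [86, 81]]
After line 3 (extend unpacks [44], adds 44): lst = [4, 30, 7, 11, 30, [86, 81], 44]
After line 4: result = len(lst) = 7

7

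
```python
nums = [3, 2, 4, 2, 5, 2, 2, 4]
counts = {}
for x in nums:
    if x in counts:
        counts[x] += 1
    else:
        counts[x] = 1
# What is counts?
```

Initial: counts = {}, nums = [3, 2, 4, 2, 5, 2, 2, 4]
See 3: counts = {3: 1}
See 2: counts = {3: 1, 2: 1}
See 4: counts = {3: 1, 2: 1, 4: 1}
See 2: counts = {3: 1, 2: 2, 4: 1}
See 5: counts = {3: 1, 2: 2, 4: 1, 5: 1}
See 2: counts = {3: 1, 2: 3, 4: 1, 5: 1}
See 2: counts = {3: 1, 2: 4, 4: 1, 5: 1}
See 4: counts = {3: 1, 2: 4, 4: 2, 5: 1}

{3: 1, 2: 4, 4: 2, 5: 1}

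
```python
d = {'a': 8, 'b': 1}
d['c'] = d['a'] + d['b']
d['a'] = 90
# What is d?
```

After line 1: d = {'a': 8, 'b': 1}
After line 2 (d['c'] = 8 + 1): d = {'a': 8, 'b': 1, 'c': 9}
After line 3: d = {'a': 90, 'b': 1, 'c': 9}

{'a': 90, 'b': 1, 'c': 9}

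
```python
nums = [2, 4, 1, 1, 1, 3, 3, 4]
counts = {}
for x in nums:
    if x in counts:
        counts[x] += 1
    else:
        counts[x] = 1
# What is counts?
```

Initial: counts = {}, nums = [2, 4, 1, 1, 1, 3, 3, 4]
See 2: counts = {2: 1}
See 4: counts = {2: 1, 4: 1}
See 1: counts = {2: 1, 4: 1, 1: 1}
See 1: counts = {2: 1, 4: 1, 1: 2}
See 1: counts = {2: 1, 4: 1, 1: 3}
See 3: counts = {2: 1, 4: 1, 1: 3, 3: 1}
See 3: counts = {2: 1, 4: 1, 1: 3, 3: 2}
See 4: counts = {2: 1, 4: 2, 1: 3, 3: 2}

{2: 1, 4: 2, 1: 3, 3: 2}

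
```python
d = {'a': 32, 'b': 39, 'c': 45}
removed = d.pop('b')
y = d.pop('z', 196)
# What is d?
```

After line 1: d = {'a': 32, 'b': 39, 'c': 45}
After line 2 (pop 'b' returns 39): d = {'a': 32, 'c': 45}, removed = 39
After line 3 (pop 'z' missing, returns default 196): d = {'a': 32, 'c': 45}, y = 196

{'a': 32, 'c': 45}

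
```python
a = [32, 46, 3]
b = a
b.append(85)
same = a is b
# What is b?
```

After line 1: a = [32, 46, 3]
After line 2 (b = a is an alias, same object): a = [32, 46, 3], b = [32, 46, 3]
After line 3 (b.append mutates the shared list): a = [32, 46, 3, 85], b = [32, 46, 3, 85]
After line 4 (same = a is b; same object -> True): same = True

[32, 46, 3, 85]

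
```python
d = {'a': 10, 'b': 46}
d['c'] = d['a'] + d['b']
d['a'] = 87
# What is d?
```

After line 1: d = {'a': 10, 'b': 46}
After line 2 (d['c'] = 10 + 46): d = {'a': 10, 'b': 46, 'c': 56}
After line 3: d = {'a': 87, 'b': 46, 'c': 56}

{'a': 87, 'b': 46, 'c': 56}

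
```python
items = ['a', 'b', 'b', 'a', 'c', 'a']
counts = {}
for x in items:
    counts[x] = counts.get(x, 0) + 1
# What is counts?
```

Initial: counts = {}, items = ['a', 'b', 'b', 'a', 'c', 'a']
See 'a': counts = {'a': 1}
See 'b': counts = {'a': 1, 'b': 1}
See 'b': counts = {'a': 1, 'b': 2}
See 'a': counts = {'a': 2, 'b': 2}
See 'c': counts = {'a': 2, 'b': 2, 'c': 1}
See 'a': counts = {'a': 3, 'b': 2, 'c': 1}

{'a': 3, 'b': 2, 'c': 1}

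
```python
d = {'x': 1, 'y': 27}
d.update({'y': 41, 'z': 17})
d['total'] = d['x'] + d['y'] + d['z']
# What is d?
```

After line 1: d = {'x': 1, 'y': 27}
After line 2 (y overwritten, z added): d = {'x': 1, 'y': 41, 'z': 17}
After line 3 (total = 1 + 41 + 17 = 59): d = {'x': 1, 'y': 41, 'z': 17, 'total': 59}

{'x': 1, 'y': 41, 'z': 17, 'total': 59}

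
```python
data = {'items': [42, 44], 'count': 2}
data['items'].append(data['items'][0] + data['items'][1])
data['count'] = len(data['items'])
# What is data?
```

After line 1: data = {'items': [42, 44], 'count': 2}
After line 2 (append 42 + 44 = 86): data = {'items': [42, 44, 86], 'count': 2}
After line 3 (count = len(items) = 3): data = {'items': [42, 44, 86], 'count': 3}

{'items': [42, 44, 86], 'count': 3}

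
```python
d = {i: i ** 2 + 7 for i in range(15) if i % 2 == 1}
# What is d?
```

{1: 8, 3: 16, 5: 32, 7: 56, 9: 88, 11: 128, 13: 176}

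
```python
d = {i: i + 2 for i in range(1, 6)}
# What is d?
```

{1: 3, 2: 4, 3: 5, 4: 6, 5: 7}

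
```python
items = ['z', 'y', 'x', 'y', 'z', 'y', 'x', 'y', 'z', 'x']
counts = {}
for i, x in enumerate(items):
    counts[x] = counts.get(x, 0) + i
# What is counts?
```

Initial: counts = {}, items = ['z', 'y', 'x', 'y', 'z', 'y', 'x', 'y', 'z', 'x']
i=0, x='z': counts = {'z': 0}
i=1, x='y': counts = {'z': 0, 'y': 1}
i=2, x='x': counts = {'z': 0, 'y': 1, 'x': 2}
i=3, x='y': counts = {'z': 0, 'y': 4, 'x': 2}
i=4, x='z': counts = {'z': 4, 'y': 4, 'x': 2}
i=5, x='y': counts = {'z': 4, 'y': 9, 'x': 2}
i=6, x='x': counts = {'z': 4, 'y': 9, 'x': 8}
i=7, x='y': counts = {'z': 4, 'y': 16, 'x': 8}
i=8, x='z': counts = {'z': 12, 'y': 16, 'x': 8}
i=9, x='x': counts = {'z': 12, 'y': 16, 'x': 17}

{'z': 12, 'y': 16, 'x': 17}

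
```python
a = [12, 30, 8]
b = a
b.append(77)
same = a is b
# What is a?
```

After line 1: a = [12, 30, 8]
After line 2 (b = a is an alias, same object): a = [12, 30, 8], b = [12, 30, 8]
After line 3 (b.append mutates the shared list): a = [12, 30, 8, 77], b = [12, 30, 8, 77]
After line 4 (same = a is b; same object -> True): same = True

[12, 30, 8, 77]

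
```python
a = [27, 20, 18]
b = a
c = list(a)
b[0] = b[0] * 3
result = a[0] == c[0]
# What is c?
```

After line 1: a = [27, 20, 18]
After line 2 (b = a, alias): a = [27, 20, 18], b = [27, 20, 18]
After line 3 (c = list(a) is a copy, new object): c = [27, 20, 18]
After line 4 (b[0] = 27 * 3 = 81; mutates shared a/b): a = b = [81, 20, 18], c = [27, 20, 18]
After line 5 (a[0] = 81, c[0] = 27; result = False)

[27, 20, 18]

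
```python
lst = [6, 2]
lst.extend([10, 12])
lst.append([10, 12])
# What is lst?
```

After line 1: lst = [6, 2]
After line 2 (extend unpacks [10, 12]): lst = [6, 2, 10, 12]
After line 3 (append adds [10, 12] as single element): lst = [6, 2, 10, 12, [10, 12]]

[6, 2, 10, 12, [10, 12]]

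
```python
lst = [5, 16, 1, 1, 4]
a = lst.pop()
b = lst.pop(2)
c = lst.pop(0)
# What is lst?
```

After line 1: lst = [5, 16, 1, 1, 4]
After line 2 (pop() -> a = 4): lst = [5, 16, 1, 1]
After line 3 (pop(2) -> b = 1): lst = [5, 16, 1]
After line 4 (pop(0) -> c = 5): lst = [16, 1]

[16, 1]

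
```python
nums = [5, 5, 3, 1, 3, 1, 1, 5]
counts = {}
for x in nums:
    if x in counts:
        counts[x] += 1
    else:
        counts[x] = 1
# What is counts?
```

Initial: counts = {}, nums = [5, 5, 3, 1, 3, 1, 1, 5]
See 5: counts = {5: 1}
See 5: counts = {5: 2}
See 3: counts = {5: 2, 3: 1}
See 1: counts = {5: 2, 3: 1, 1: 1}
See 3: counts = {5: 2, 3: 2, 1: 1}
See 1: counts = {5: 2, 3: 2, 1: 2}
See 1: counts = {5: 2, 3: 2, 1: 3}
See 5: counts = {5: 3, 3: 2, 1: 3}

{5: 3, 3: 2, 1: 3}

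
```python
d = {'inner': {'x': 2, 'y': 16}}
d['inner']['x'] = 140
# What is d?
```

After line 1: d = {'inner': {'x': 2, 'y': 16}}
After line 2 (inner x overwritten): d = {'inner': {'x': 140, 'y': 16}}

{'inner': {'x': 140, 'y': 16}}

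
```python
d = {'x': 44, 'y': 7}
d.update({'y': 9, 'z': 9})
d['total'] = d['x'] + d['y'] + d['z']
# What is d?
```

After line 1: d = {'x': 44, 'y': 7}
After line 2 (y overwritten, z added): d = {'x': 44, 'y': 9, 'z': 9}
After line 3 (total = 44 + 9 + 9 = 62): d = {'x': 44, 'y': 9, 'z': 9, 'total': 62}

{'x': 44, 'y': 9, 'z': 9, 'total': 62}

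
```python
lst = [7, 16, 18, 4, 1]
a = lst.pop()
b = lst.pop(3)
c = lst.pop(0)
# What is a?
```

After line 1: lst = [7, 16, 18, 4, 1]
After line 2 (pop() -> a = 1): lst = [7, 16, 18, 4]
After line 3 (pop(3) -> b = 4): lst = [7, 16, 18]
After line 4 (pop(0) -> c = 7): lst = [16, 18]

1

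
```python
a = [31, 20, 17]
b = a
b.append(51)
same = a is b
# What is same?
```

After line 1: a = [31, 20, 17]
After line 2 (b = a is an alias, same object): a = [31, 20, 17], b = [31, 20, 17]
After line 3 (b.append mutates the shared list): a = [31, 20, 17, 51], b = [31, 20, 17, 51]
After line 4 (same = a is b; same object -> True): same = True

True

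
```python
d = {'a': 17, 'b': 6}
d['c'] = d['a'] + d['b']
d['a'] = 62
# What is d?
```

After line 1: d = {'a': 17, 'b': 6}
After line 2 (d['c'] = 17 + 6): d = {'a': 17, 'b': 6, 'c': 23}
After line 3: d = {'a': 62, 'b': 6, 'c': 23}

{'a': 62, 'b': 6, 'c': 23}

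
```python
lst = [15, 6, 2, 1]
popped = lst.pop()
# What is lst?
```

[15, 6, 2]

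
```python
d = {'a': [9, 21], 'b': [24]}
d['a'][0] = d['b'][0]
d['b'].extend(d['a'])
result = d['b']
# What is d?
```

After line 1: d = {'a': [9, 21], 'b': [24]}
After line 2 (a[0] = b[0] = 24): d = {'a': [24, 21], 'b': [24]}
After line 3 (b.extend(a) appends [24, 21]): d = {'a': [24, 21], 'b': [24, 24, 21]}
After line 4: result = d['b'] = [24, 24, 21]

{'a': [24, 21], 'b': [24, 24, 21]}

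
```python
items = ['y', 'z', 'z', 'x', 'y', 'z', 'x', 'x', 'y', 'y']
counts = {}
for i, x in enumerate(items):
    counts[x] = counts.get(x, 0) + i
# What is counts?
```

Initial: counts = {}, items = ['y', 'z', 'z', 'x', 'y', 'z', 'x', 'x', 'y', 'y']
i=0, x='y': counts = {'y': 0}
i=1, x='z': counts = {'y': 0, 'z': 1}
i=2, x='z': counts = {'y': 0, 'z': 3}
i=3, x='x': counts = {'y': 0, 'z': 3, 'x': 3}
i=4, x='y': counts = {'y': 4, 'z': 3, 'x': 3}
i=5, x='z': counts = {'y': 4, 'z': 8, 'x': 3}
i=6, x='x': counts = {'y': 4, 'z': 8, 'x': 9}
i=7, x='x': counts = {'y': 4, 'z': 8, 'x': 16}
i=8, x='y': counts = {'y': 12, 'z': 8, 'x': 16}
i=9, x='y': counts = {'y': 21, 'z': 8, 'x': 16}

{'y': 21, 'z': 8, 'x': 16}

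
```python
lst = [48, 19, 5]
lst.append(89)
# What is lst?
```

[48, 19, 5, 89]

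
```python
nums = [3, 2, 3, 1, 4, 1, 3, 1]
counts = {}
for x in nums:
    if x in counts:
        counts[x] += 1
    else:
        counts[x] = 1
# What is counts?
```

Initial: counts = {}, nums = [3, 2, 3, 1, 4, 1, 3, 1]
See 3: counts = {3: 1}
See 2: counts = {3: 1, 2: 1}
See 3: counts = {3: 2, 2: 1}
See 1: counts = {3: 2, 2: 1, 1: 1}
See 4: counts = {3: 2, 2: 1, 1: 1, 4: 1}
See 1: counts = {3: 2, 2: 1, 1: 2, 4: 1}
See 3: counts = {3: 3, 2: 1, 1: 2, 4: 1}
See 1: counts = {3: 3, 2: 1, 1: 3, 4: 1}

{3: 3, 2: 1, 1: 3, 4: 1}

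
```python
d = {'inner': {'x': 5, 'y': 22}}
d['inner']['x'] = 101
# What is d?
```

After line 1: d = {'inner': {'x': 5, 'y': 22}}
After line 2 (inner x overwritten): d = {'inner': {'x': 101, 'y': 22}}

{'inner': {'x': 101, 'y': 22}}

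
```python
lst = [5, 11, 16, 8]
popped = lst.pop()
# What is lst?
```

[5, 11, 16]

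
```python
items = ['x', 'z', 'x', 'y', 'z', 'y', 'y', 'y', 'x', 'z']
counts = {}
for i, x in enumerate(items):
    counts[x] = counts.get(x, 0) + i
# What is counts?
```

Initial: counts = {}, items = ['x', 'z', 'x', 'y', 'z', 'y', 'y', 'y', 'x', 'z']
i=0, x='x': counts = {'x': 0}
i=1, x='z': counts = {'x': 0, 'z': 1}
i=2, x='x': counts = {'x': 2, 'z': 1}
i=3, x='y': counts = {'x': 2, 'z': 1, 'y': 3}
i=4, x='z': counts = {'x': 2, 'z': 5, 'y': 3}
i=5, x='y': counts = {'x': 2, 'z': 5, 'y': 8}
i=6, x='y': counts = {'x': 2, 'z': 5, 'y': 14}
i=7, x='y': counts = {'x': 2, 'z': 5, 'y': 21}
i=8, x='x': counts = {'x': 10, 'z': 5, 'y': 21}
i=9, x='z': counts = {'x': 10, 'z': 14, 'y': 21}

{'x': 10, 'z': 14, 'y': 21}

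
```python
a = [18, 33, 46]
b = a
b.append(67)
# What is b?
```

After line 1: a = [18, 33, 46]
After line 2 (b = a is an alias, same object): a = [18, 33, 46], b = [18, 33, 46]
After line 3 (b.append mutates the shared list): a = [18, 33, 46, 67], b = [18, 33, 46, 67]

[18, 33, 46, 67]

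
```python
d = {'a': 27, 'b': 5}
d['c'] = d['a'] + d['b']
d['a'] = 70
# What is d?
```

After line 1: d = {'a': 27, 'b': 5}
After line 2 (d['c'] = 27 + 5): d = {'a': 27, 'b': 5, 'c': 32}
After line 3: d = {'a': 70, 'b': 5, 'c': 32}

{'a': 70, 'b': 5, 'c': 32}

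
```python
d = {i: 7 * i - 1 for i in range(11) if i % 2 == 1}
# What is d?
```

{1: 6, 3: 20, 5: 34, 7: 48, 9: 62}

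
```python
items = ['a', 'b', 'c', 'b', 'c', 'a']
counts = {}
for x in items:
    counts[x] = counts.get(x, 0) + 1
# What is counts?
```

Initial: counts = {}, items = ['a', 'b', 'c', 'b', 'c', 'a']
See 'a': counts = {'a': 1}
See 'b': counts = {'a': 1, 'b': 1}
See 'c': counts = {'a': 1, 'b': 1, 'c': 1}
See 'b': counts = {'a': 1, 'b': 2, 'c': 1}
See 'c': counts = {'a': 1, 'b': 2, 'c': 2}
See 'a': counts = {'a': 2, 'b': 2, 'c': 2}

{'a': 2, 'b': 2, 'c': 2}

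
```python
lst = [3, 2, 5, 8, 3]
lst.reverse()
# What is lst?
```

[3, 8, 5, 2, 3]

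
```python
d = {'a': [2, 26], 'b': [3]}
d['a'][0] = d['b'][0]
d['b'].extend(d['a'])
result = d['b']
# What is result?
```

After line 1: d = {'a': [2, 26], 'b': [3]}
After line 2 (a[0] = b[0] = 3): d = {'a': [3, 26], 'b': [3]}
After line 3 (b.extend(a) appends [3, 26]): d = {'a': [3, 26], 'b': [3, 3, 26]}
After line 4: result = d['b'] = [3, 3, 26]

[3, 3, 26]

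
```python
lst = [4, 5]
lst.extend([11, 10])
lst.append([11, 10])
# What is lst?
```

After line 1: lst = [4, 5]
After line 2 (extend unpacks [11, 10]): lst = [4, 5, 11, 10]
After line 3 (append adds [11, 10] as single element): lst = [4, 5, 11, 10, [11, 10]]

[4, 5, 11, 10, [11, 10]]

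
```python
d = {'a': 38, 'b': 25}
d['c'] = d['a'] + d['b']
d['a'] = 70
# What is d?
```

After line 1: d = {'a': 38, 'b': 25}
After line 2 (d['c'] = 38 + 25): d = {'a': 38, 'b': 25, 'c': 63}
After line 3: d = {'a': 70, 'b': 25, 'c': 63}

{'a': 70, 'b': 25, 'c': 63}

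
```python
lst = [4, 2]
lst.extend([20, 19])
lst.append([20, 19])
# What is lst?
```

After line 1: lst = [4, 2]
After line 2 (extend unpacks [20, 19]): lst = [4, 2, 20, 19]
After line 3 (append adds [20, 19] as single element): lst = [4, 2, 20, 19, [20, 19]]

[4, 2, 20, 19, [20, 19]]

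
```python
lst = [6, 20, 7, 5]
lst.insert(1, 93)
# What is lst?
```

[6, 93, 20, 7, 5]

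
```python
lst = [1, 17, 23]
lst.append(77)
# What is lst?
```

[1, 17, 23, 77]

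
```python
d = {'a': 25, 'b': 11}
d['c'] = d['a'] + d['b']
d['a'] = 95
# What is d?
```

After line 1: d = {'a': 25, 'b': 11}
After line 2 (d['c'] = 25 + 11): d = {'a': 25, 'b': 11, 'c': 36}
After line 3: d = {'a': 95, 'b': 11, 'c': 36}

{'a': 95, 'b': 11, 'c': 36}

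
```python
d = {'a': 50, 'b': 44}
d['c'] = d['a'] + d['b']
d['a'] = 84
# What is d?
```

After line 1: d = {'a': 50, 'b': 44}
After line 2 (d['c'] = 50 + 44): d = {'a': 50, 'b': 44, 'c': 94}
After line 3: d = {'a': 84, 'b': 44, 'c': 94}

{'a': 84, 'b': 44, 'c': 94}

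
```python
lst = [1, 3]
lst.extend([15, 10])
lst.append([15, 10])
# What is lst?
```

After line 1: lst = [1, 3]
After line 2 (extend unpacks [15, 10]): lst = [1, 3, 15, 10]
After line 3 (append adds [15, 10] as single element): lst = [1, 3, 15, 10, [15, 10]]

[1, 3, 15, 10, [15, 10]]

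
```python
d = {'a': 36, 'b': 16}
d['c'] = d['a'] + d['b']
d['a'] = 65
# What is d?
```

After line 1: d = {'a': 36, 'b': 16}
After line 2 (d['c'] = 36 + 16): d = {'a': 36, 'b': 16, 'c': 52}
After line 3: d = {'a': 65, 'b': 16, 'c': 52}

{'a': 65, 'b': 16, 'c': 52}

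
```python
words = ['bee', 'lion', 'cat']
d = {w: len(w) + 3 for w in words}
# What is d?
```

{'bee': 6, 'lion': 7, 'cat': 6}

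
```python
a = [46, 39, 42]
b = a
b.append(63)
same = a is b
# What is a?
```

After line 1: a = [46, 39, 42]
After line 2 (b = a is an alias, same object): a = [46, 39, 42], b = [46, 39, 42]
After line 3 (b.append mutates the shared list): a = [46, 39, 42, 63], b = [46, 39, 42, 63]
After line 4 (same = a is b; same object -> True): same = True

[46, 39, 42, 63]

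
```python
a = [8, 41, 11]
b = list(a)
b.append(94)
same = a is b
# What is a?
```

After line 1: a = [8, 41, 11]
After line 2 (b = list(a) is a shallow copy, new object): a = [8, 41, 11], b = [8, 41, 11]
After line 3 (append only mutates b): a = [8, 41, 11], b = [8, 41, 11, 94]
After line 4 (same = a is b; different objects -> False): same = False

[8, 41, 11]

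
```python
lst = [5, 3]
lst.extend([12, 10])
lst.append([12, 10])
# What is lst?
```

After line 1: lst = [5, 3]
After line 2 (extend unpacks [12, 10]): lst = [5, 3, 12, 10]
After line 3 (append adds [12, 10] as single element): lst = [5, 3, 12, 10, [12, 10]]

[5, 3, 12, 10, [12, 10]]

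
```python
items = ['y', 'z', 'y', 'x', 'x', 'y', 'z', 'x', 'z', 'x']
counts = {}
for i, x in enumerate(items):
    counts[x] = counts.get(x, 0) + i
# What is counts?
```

Initial: counts = {}, items = ['y', 'z', 'y', 'x', 'x', 'y', 'z', 'x', 'z', 'x']
i=0, x='y': counts = {'y': 0}
i=1, x='z': counts = {'y': 0, 'z': 1}
i=2, x='y': counts = {'y': 2, 'z': 1}
i=3, x='x': counts = {'y': 2, 'z': 1, 'x': 3}
i=4, x='x': counts = {'y': 2, 'z': 1, 'x': 7}
i=5, x='y': counts = {'y': 7, 'z': 1, 'x': 7}
i=6, x='z': counts = {'y': 7, 'z': 7, 'x': 7}
i=7, x='x': counts = {'y': 7, 'z': 7, 'x': 14}
i=8, x='z': counts = {'y': 7, 'z': 15, 'x': 14}
i=9, x='x': counts = {'y': 7, 'z': 15, 'x': 23}

{'y': 7, 'z': 15, 'x': 23}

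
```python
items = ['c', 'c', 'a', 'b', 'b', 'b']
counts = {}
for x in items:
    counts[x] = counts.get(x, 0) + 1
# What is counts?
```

Initial: counts = {}, items = ['c', 'c', 'a', 'b', 'b', 'b']
See 'c': counts = {'c': 1}
See 'c': counts = {'c': 2}
See 'a': counts = {'c': 2, 'a': 1}
See 'b': counts = {'c': 2, 'a': 1, 'b': 1}
See 'b': counts = {'c': 2, 'a': 1, 'b': 2}
See 'b': counts = {'c': 2, 'a': 1, 'b': 3}

{'c': 2, 'a': 1, 'b': 3}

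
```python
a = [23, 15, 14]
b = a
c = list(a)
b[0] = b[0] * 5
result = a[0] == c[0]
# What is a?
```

After line 1: a = [23, 15, 14]
After line 2 (b = a, alias): a = [23, 15, 14], b = [23, 15, 14]
After line 3 (c = list(a) is a copy, new object): c = [23, 15, 14]
After line 4 (b[0] = 23 * 5 = 115; mutates shared a/b): a = b = [115, 15, 14], c = [23, 15, 14]
After line 5 (a[0] = 115, c[0] = 23; result = False)

[115, 15, 14]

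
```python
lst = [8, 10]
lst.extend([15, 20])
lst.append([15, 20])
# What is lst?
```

After line 1: lst = [8, 10]
After line 2 (extend unpacks [15, 20]): lst = [8, 10, 15, 20]
After line 3 (append adds [15, 20] as single element): lst = [8, 10, 15, 20, [15, 20]]

[8, 10, 15, 20, [15, 20]]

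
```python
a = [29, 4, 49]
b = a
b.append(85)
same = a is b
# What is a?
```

After line 1: a = [29, 4, 49]
After line 2 (b = a is an alias, same object): a = [29, 4, 49], b = [29, 4, 49]
After line 3 (b.append mutates the shared list): a = [29, 4, 49, 85], b = [29, 4, 49, 85]
After line 4 (same = a is b; same object -> True): same = True

[29, 4, 49, 85]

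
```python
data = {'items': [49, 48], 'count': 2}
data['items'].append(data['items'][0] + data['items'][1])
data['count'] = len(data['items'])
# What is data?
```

After line 1: data = {'items': [49, 48], 'count': 2}
After line 2 (append 49 + 48 = 97): data = {'items': [49, 48, 97], 'count': 2}
After line 3 (count = len(items) = 3): data = {'items': [49, 48, 97], 'count': 3}

{'items': [49, 48, 97], 'count': 3}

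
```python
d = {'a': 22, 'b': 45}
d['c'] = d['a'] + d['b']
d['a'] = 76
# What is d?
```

After line 1: d = {'a': 22, 'b': 45}
After line 2 (d['c'] = 22 + 45): d = {'a': 22, 'b': 45, 'c': 67}
After line 3: d = {'a': 76, 'b': 45, 'c': 67}

{'a': 76, 'b': 45, 'c': 67}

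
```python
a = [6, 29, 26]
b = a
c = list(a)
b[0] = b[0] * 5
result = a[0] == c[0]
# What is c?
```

After line 1: a = [6, 29, 26]
After line 2 (b = a, alias): a = [6, 29, 26], b = [6, 29, 26]
After line 3 (c = list(a) is a copy, new object): c = [6, 29, 26]
After line 4 (b[0] = 6 * 5 = 30; mutates shared a/b): a = b = [30, 29, 26], c = [6, 29, 26]
After line 5 (a[0] = 30, c[0] = 6; result = False)

[6, 29, 26]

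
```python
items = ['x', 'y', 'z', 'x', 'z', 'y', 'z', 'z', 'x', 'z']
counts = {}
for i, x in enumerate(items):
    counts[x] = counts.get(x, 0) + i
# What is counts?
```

Initial: counts = {}, items = ['x', 'y', 'z', 'x', 'z', 'y', 'z', 'z', 'x', 'z']
i=0, x='x': counts = {'x': 0}
i=1, x='y': counts = {'x': 0, 'y': 1}
i=2, x='z': counts = {'x': 0, 'y': 1, 'z': 2}
i=3, x='x': counts = {'x': 3, 'y': 1, 'z': 2}
i=4, x='z': counts = {'x': 3, 'y': 1, 'z': 6}
i=5, x='y': counts = {'x': 3, 'y': 6, 'z': 6}
i=6, x='z': counts = {'x': 3, 'y': 6, 'z': 12}
i=7, x='z': counts = {'x': 3, 'y': 6, 'z': 19}
i=8, x='x': counts = {'x': 11, 'y': 6, 'z': 19}
i=9, x='z': counts = {'x': 11, 'y': 6, 'z': 28}

{'x': 11, 'y': 6, 'z': 28}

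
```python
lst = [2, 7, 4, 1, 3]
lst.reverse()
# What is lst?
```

[3, 1, 4, 7, 2]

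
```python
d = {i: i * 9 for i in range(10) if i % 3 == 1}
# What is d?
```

{1: 9, 4: 36, 7: 63}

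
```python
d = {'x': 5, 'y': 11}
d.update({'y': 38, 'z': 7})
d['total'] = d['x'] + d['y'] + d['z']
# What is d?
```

After line 1: d = {'x': 5, 'y': 11}
After line 2 (y overwritten, z added): d = {'x': 5, 'y': 38, 'z': 7}
After line 3 (total = 5 + 38 + 7 = 50): d = {'x': 5, 'y': 38, 'z': 7, 'total': 50}

{'x': 5, 'y': 38, 'z': 7, 'total': 50}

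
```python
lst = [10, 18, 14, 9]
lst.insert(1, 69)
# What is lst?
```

[10, 69, 18, 14, 9]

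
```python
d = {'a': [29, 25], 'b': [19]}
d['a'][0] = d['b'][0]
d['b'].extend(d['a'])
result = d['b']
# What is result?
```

After line 1: d = {'a': [29, 25], 'b': [19]}
After line 2 (a[0] = b[0] = 19): d = {'a': [19, 25], 'b': [19]}
After line 3 (b.extend(a) appends [19, 25]): d = {'a': [19, 25], 'b': [19, 19, 25]}
After line 4: result = d['b'] = [19, 19, 25]

[19, 19, 25]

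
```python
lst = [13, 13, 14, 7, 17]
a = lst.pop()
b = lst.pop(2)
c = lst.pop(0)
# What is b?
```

After line 1: lst = [13, 13, 14, 7, 17]
After line 2 (pop() -> a = 17): lst = [13, 13, 14, 7]
After line 3 (pop(2) -> b = 14): lst = [13, 13, 7]
After line 4 (pop(0) -> c = 13): lst = [13, 7]

14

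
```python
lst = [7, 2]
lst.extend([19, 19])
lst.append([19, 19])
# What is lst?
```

After line 1: lst = [7, 2]
After line 2 (extend unpacks [19, 19]): lst = [7, 2, 19, 19]
After line 3 (append adds [19, 19] as single element): lst = [7, 2, 19, 19, [19, 19]]

[7, 2, 19, 19, [19, 19]]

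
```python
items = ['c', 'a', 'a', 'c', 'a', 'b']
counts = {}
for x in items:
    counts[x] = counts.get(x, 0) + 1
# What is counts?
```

Initial: counts = {}, items = ['c', 'a', 'a', 'c', 'a', 'b']
See 'c': counts = {'c': 1}
See 'a': counts = {'c': 1, 'a': 1}
See 'a': counts = {'c': 1, 'a': 2}
See 'c': counts = {'c': 2, 'a': 2}
See 'a': counts = {'c': 2, 'a': 3}
See 'b': counts = {'c': 2, 'a': 3, 'b': 1}

{'c': 2, 'a': 3, 'b': 1}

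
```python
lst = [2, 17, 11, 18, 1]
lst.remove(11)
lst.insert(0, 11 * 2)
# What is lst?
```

After line 1: lst = [2, 17, 11, 18, 1]
After line 2 (remove first 11): lst = [2, 17, 18, 1]
After line 3 (insert 22 at index 0): lst = [22, 2, 17, 18, 1]

[22, 2, 17, 18, 1]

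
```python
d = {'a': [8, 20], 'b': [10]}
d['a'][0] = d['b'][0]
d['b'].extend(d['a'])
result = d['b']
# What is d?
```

After line 1: d = {'a': [8, 20], 'b': [10]}
After line 2 (a[0] = b[0] = 10): d = {'a': [10, 20], 'b': [10]}
After line 3 (b.extend(a) appends [10, 20]): d = {'a': [10, 20], 'b': [10, 10, 20]}
After line 4: result = d['b'] = [10, 10, 20]

{'a': [10, 20], 'b': [10, 10, 20]}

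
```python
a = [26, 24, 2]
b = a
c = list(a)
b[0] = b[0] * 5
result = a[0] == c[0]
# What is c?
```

After line 1: a = [26, 24, 2]
After line 2 (b = a, alias): a = [26, 24, 2], b = [26, 24, 2]
After line 3 (c = list(a) is a copy, new object): c = [26, 24, 2]
After line 4 (b[0] = 26 * 5 = 130; mutates shared a/b): a = b = [130, 24, 2], c = [26, 24, 2]
After line 5 (a[0] = 130, c[0] = 26; result = False)

[26, 24, 2]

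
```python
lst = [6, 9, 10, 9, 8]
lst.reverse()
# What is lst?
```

[8, 9, 10, 9, 6]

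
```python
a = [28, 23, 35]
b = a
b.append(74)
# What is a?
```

After line 1: a = [28, 23, 35]
After line 2 (b = a is an alias, same object): a = [28, 23, 35], b = [28, 23, 35]
After line 3 (b.append mutates the shared list): a = [28, 23, 35, 74], b = [28, 23, 35, 74]

[28, 23, 35, 74]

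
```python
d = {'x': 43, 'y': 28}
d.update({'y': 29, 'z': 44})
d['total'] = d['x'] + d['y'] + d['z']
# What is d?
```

After line 1: d = {'x': 43, 'y': 28}
After line 2 (y overwritten, z added): d = {'x': 43, 'y': 29, 'z': 44}
After line 3 (total = 43 + 29 + 44 = 116): d = {'x': 43, 'y': 29, 'z': 44, 'total': 116}

{'x': 43, 'y': 29, 'z': 44, 'total': 116}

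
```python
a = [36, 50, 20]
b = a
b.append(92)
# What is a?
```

After line 1: a = [36, 50, 20]
After line 2 (b = a is an alias, same object): a = [36, 50, 20], b = [36, 50, 20]
After line 3 (b.append mutates the shared list): a = [36, 50, 20, 92], b = [36, 50, 20, 92]

[36, 50, 20, 92]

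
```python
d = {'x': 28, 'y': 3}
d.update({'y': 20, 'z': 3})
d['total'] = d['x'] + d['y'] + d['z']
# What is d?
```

After line 1: d = {'x': 28, 'y': 3}
After line 2 (y overwritten, z added): d = {'x': 28, 'y': 20, 'z': 3}
After line 3 (total = 28 + 20 + 3 = 51): d = {'x': 28, 'y': 20, 'z': 3, 'total': 51}

{'x': 28, 'y': 20, 'z': 3, 'total': 51}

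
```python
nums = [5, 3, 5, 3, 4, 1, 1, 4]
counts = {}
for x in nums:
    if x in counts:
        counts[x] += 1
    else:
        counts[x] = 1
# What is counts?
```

Initial: counts = {}, nums = [5, 3, 5, 3, 4, 1, 1, 4]
See 5: counts = {5: 1}
See 3: counts = {5: 1, 3: 1}
See 5: counts = {5: 2, 3: 1}
See 3: counts = {5: 2, 3: 2}
See 4: counts = {5: 2, 3: 2, 4: 1}
See 1: counts = {5: 2, 3: 2, 4: 1, 1: 1}
See 1: counts = {5: 2, 3: 2, 4: 1, 1: 2}
See 4: counts = {5: 2, 3: 2, 4: 2, 1: 2}

{5: 2, 3: 2, 4: 2, 1: 2}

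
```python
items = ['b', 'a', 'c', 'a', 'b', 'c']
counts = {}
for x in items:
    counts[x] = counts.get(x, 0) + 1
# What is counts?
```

Initial: counts = {}, items = ['b', 'a', 'c', 'a', 'b', 'c']
See 'b': counts = {'b': 1}
See 'a': counts = {'b': 1, 'a': 1}
See 'c': counts = {'b': 1, 'a': 1, 'c': 1}
See 'a': counts = {'b': 1, 'a': 2, 'c': 1}
See 'b': counts = {'b': 2, 'a': 2, 'c': 1}
See 'c': counts = {'b': 2, 'a': 2, 'c': 2}

{'b': 2, 'a': 2, 'c': 2}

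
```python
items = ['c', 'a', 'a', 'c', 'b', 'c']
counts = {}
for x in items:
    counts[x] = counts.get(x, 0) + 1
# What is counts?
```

Initial: counts = {}, items = ['c', 'a', 'a', 'c', 'b', 'c']
See 'c': counts = {'c': 1}
See 'a': counts = {'c': 1, 'a': 1}
See 'a': counts = {'c': 1, 'a': 2}
See 'c': counts = {'c': 2, 'a': 2}
See 'b': counts = {'c': 2, 'a': 2, 'b': 1}
See 'c': counts = {'c': 3, 'a': 2, 'b': 1}

{'c': 3, 'a': 2, 'b': 1}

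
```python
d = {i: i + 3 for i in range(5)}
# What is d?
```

{0: 3, 1: 4, 2: 5, 3: 6, 4: 7}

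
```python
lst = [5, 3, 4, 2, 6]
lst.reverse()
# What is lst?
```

[6, 2, 4, 3, 5]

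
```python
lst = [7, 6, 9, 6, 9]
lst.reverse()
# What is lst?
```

[9, 6, 9, 6, 7]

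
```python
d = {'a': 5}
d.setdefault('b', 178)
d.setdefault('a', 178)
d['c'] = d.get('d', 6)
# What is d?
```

After line 1: d = {'a': 5}
After line 2 (setdefault adds 'b'=178): d = {'a': 5, 'b': 178}
After line 3 (setdefault 'a' no-op, already exists): d = {'a': 5, 'b': 178}
After line 4 (get('d', 6) returns default since 'd' not in d): d = {'a': 5, 'b': 178, 'c': 6}

{'a': 5, 'b': 178, 'c': 6}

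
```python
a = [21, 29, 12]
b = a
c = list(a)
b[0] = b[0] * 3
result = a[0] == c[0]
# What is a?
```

After line 1: a = [21, 29, 12]
After line 2 (b = a, alias): a = [21, 29, 12], b = [21, 29, 12]
After line 3 (c = list(a) is a copy, new object): c = [21, 29, 12]
After line 4 (b[0] = 21 * 3 = 63; mutates shared a/b): a = b = [63, 29, 12], c = [21, 29, 12]
After line 5 (a[0] = 63, c[0] = 21; result = False)

[63, 29, 12]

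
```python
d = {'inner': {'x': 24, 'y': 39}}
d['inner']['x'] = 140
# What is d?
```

After line 1: d = {'inner': {'x': 24, 'y': 39}}
After line 2 (inner x overwritten): d = {'inner': {'x': 140, 'y': 39}}

{'inner': {'x': 140, 'y': 39}}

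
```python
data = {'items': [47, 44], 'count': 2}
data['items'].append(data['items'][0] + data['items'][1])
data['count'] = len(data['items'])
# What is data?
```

After line 1: data = {'items': [47, 44], 'count': 2}
After line 2 (append 47 + 44 = 91): data = {'items': [47, 44, 91], 'count': 2}
After line 3 (count = len(items) = 3): data = {'items': [47, 44, 91], 'count': 3}

{'items': [47, 44, 91], 'count': 3}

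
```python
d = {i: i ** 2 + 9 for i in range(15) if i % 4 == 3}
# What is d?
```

{3: 18, 7: 58, 11: 130}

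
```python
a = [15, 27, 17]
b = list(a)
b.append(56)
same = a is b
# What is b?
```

After line 1: a = [15, 27, 17]
After line 2 (b = list(a) is a shallow copy, new object): a = [15, 27, 17], b = [15, 27, 17]
After line 3 (append only mutates b): a = [15, 27, 17], b = [15, 27, 17, 56]
After line 4 (same = a is b; different objects -> False): same = False

[15, 27, 17, 56]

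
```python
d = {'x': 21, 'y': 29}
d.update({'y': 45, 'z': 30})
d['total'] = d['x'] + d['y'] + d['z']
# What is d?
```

After line 1: d = {'x': 21, 'y': 29}
After line 2 (y overwritten, z added): d = {'x': 21, 'y': 45, 'z': 30}
After line 3 (total = 21 + 45 + 30 = 96): d = {'x': 21, 'y': 45, 'z': 30, 'total': 96}

{'x': 21, 'y': 45, 'z': 30, 'total': 96}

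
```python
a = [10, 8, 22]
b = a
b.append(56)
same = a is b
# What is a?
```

After line 1: a = [10, 8, 22]
After line 2 (b = a is an alias, same object): a = [10, 8, 22], b = [10, 8, 22]
After line 3 (b.append mutates the shared list): a = [10, 8, 22, 56], b = [10, 8, 22, 56]
After line 4 (same = a is b; same object -> True): same = True

[10, 8, 22, 56]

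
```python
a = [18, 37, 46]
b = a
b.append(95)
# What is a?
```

After line 1: a = [18, 37, 46]
After line 2 (b = a is an alias, same object): a = [18, 37, 46], b = [18, 37, 46]
After line 3 (b.append mutates the shared list): a = [18, 37, 46, 95], b = [18, 37, 46, 95]

[18, 37, 46, 95]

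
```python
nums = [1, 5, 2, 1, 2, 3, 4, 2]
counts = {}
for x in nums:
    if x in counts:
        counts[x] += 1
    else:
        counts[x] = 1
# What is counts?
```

Initial: counts = {}, nums = [1, 5, 2, 1, 2, 3, 4, 2]
See 1: counts = {1: 1}
See 5: counts = {1: 1, 5: 1}
See 2: counts = {1: 1, 5: 1, 2: 1}
See 1: counts = {1: 2, 5: 1, 2: 1}
See 2: counts = {1: 2, 5: 1, 2: 2}
See 3: counts = {1: 2, 5: 1, 2: 2, 3: 1}
See 4: counts = {1: 2, 5: 1, 2: 2, 3: 1, 4: 1}
See 2: counts = {1: 2, 5: 1, 2: 3, 3: 1, 4: 1}

{1: 2, 5: 1, 2: 3, 3: 1, 4: 1}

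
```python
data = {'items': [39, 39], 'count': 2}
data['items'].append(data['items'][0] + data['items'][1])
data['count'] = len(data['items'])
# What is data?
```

After line 1: data = {'items': [39, 39], 'count': 2}
After line 2 (append 39 + 39 = 78): data = {'items': [39, 39, 78], 'count': 2}
After line 3 (count = len(items) = 3): data = {'items': [39, 39, 78], 'count': 3}

{'items': [39, 39, 78], 'count': 3}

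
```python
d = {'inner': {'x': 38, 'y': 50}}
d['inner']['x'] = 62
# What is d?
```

After line 1: d = {'inner': {'x': 38, 'y': 50}}
After line 2 (inner x overwritten): d = {'inner': {'x': 62, 'y': 50}}

{'inner': {'x': 62, 'y': 50}}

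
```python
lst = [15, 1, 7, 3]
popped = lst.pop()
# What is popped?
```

3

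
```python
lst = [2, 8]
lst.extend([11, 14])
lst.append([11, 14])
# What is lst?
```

After line 1: lst = [2, 8]
After line 2 (extend unpacks [11, 14]): lst = [2, 8, 11, 14]
After line 3 (append adds [11, 14] as single element): lst = [2, 8, 11, 14, [11, 14]]

[2, 8, 11, 14, [11, 14]]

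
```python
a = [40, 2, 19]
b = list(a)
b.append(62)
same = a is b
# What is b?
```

After line 1: a = [40, 2, 19]
After line 2 (b = list(a) is a shallow copy, new object): a = [40, 2, 19], b = [40, 2, 19]
After line 3 (append only mutates b): a = [40, 2, 19], b = [40, 2, 19, 62]
After line 4 (same = a is b; different objects -> False): same = False

[40, 2, 19, 62]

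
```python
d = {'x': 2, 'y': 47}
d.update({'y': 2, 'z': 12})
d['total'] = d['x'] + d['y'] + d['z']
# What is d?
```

After line 1: d = {'x': 2, 'y': 47}
After line 2 (y overwritten, z added): d = {'x': 2, 'y': 2, 'z': 12}
After line 3 (total = 2 + 2 + 12 = 16): d = {'x': 2, 'y': 2, 'z': 12, 'total': 16}

{'x': 2, 'y': 2, 'z': 12, 'total': 16}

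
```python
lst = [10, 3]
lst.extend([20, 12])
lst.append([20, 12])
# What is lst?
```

After line 1: lst = [10, 3]
After line 2 (extend unpacks [20, 12]): lst = [10, 3, 20, 12]
After line 3 (append adds [20, 12] as single element): lst = [10, 3, 20, 12, [20, 12]]

[10, 3, 20, 12, [20, 12]]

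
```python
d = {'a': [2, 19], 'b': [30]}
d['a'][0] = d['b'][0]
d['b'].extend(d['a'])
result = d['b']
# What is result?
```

After line 1: d = {'a': [2, 19], 'b': [30]}
After line 2 (a[0] = b[0] = 30): d = {'a': [30, 19], 'b': [30]}
After line 3 (b.extend(a) appends [30, 19]): d = {'a': [30, 19], 'b': [30, 30, 19]}
After line 4: result = d['b'] = [30, 30, 19]

[30, 30, 19]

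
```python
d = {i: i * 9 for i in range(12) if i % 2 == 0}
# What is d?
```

{0: 0, 2: 18, 4: 36, 6: 54, 8: 72, 10: 90}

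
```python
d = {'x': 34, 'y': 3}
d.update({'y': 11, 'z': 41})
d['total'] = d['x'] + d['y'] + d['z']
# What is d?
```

After line 1: d = {'x': 34, 'y': 3}
After line 2 (y overwritten, z added): d = {'x': 34, 'y': 11, 'z': 41}
After line 3 (total = 34 + 11 + 41 = 86): d = {'x': 34, 'y': 11, 'z': 41, 'total': 86}

{'x': 34, 'y': 11, 'z': 41, 'total': 86}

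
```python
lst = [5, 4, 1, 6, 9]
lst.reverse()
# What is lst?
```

[9, 6, 1, 4, 5]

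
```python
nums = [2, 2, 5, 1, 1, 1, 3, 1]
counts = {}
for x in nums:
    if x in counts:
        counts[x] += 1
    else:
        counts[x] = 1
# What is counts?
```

Initial: counts = {}, nums = [2, 2, 5, 1, 1, 1, 3, 1]
See 2: counts = {2: 1}
See 2: counts = {2: 2}
See 5: counts = {2: 2, 5: 1}
See 1: counts = {2: 2, 5: 1, 1: 1}
See 1: counts = {2: 2, 5: 1, 1: 2}
See 1: counts = {2: 2, 5: 1, 1: 3}
See 3: counts = {2: 2, 5: 1, 1: 3, 3: 1}
See 1: counts = {2: 2, 5: 1, 1: 4, 3: 1}

{2: 2, 5: 1, 1: 4, 3: 1}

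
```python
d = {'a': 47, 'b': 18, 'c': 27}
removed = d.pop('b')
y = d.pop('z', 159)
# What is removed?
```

After line 1: d = {'a': 47, 'b': 18, 'c': 27}
After line 2 (pop 'b' returns 18): d = {'a': 47, 'c': 27}, removed = 18
After line 3 (pop 'z' missing, returns default 159): d = {'a': 47, 'c': 27}, y = 159

18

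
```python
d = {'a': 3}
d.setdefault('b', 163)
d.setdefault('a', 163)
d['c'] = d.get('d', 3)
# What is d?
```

After line 1: d = {'a': 3}
After line 2 (setdefault adds 'b'=163): d = {'a': 3, 'b': 163}
After line 3 (setdefault 'a' no-op, already exists): d = {'a': 3, 'b': 163}
After line 4 (get('d', 3) returns default since 'd' not in d): d = {'a': 3, 'b': 163, 'c': 3}

{'a': 3, 'b': 163, 'c': 3}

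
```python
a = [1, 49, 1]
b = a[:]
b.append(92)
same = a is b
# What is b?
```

After line 1: a = [1, 49, 1]
After line 2 (b = a[:] is a shallow copy, new object): a = [1, 49, 1], b = [1, 49, 1]
After line 3 (append only mutates b): a = [1, 49, 1], b = [1, 49, 1, 92]
After line 4 (same = a is b; different objects -> False): same = False

[1, 49, 1, 92]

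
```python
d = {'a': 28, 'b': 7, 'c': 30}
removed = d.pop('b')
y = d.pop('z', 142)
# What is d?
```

After line 1: d = {'a': 28, 'b': 7, 'c': 30}
After line 2 (pop 'b' returns 7): d = {'a': 28, 'c': 30}, removed = 7
After line 3 (pop 'z' missing, returns default 142): d = {'a': 28, 'c': 30}, y = 142

{'a': 28, 'c': 30}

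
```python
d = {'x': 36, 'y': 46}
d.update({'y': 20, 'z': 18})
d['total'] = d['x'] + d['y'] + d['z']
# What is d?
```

After line 1: d = {'x': 36, 'y': 46}
After line 2 (y overwritten, z added): d = {'x': 36, 'y': 20, 'z': 18}
After line 3 (total = 36 + 20 + 18 = 74): d = {'x': 36, 'y': 20, 'z': 18, 'total': 74}

{'x': 36, 'y': 20, 'z': 18, 'total': 74}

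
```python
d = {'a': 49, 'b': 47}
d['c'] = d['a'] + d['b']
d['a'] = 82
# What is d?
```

After line 1: d = {'a': 49, 'b': 47}
After line 2 (d['c'] = 49 + 47): d = {'a': 49, 'b': 47, 'c': 96}
After line 3: d = {'a': 82, 'b': 47, 'c': 96}

{'a': 82, 'b': 47, 'c': 96}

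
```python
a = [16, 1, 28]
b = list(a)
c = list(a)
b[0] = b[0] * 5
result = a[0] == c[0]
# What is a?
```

After line 1: a = [16, 1, 28]
After line 2 (b = list(a), copy): a = [16, 1, 28], b = [16, 1, 28]
After line 3 (c = list(a) is a copy, new object): c = [16, 1, 28]
After line 4 (b[0] = 16 * 5 = 80; only b mutates (copy)): a = [16, 1, 28], b = [80, 1, 28], c = [16, 1, 28]
After line 5 (a[0] = 16, c[0] = 16; result = True)

[16, 1, 28]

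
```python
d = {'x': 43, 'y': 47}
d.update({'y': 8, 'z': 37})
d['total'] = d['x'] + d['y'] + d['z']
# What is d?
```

After line 1: d = {'x': 43, 'y': 47}
After line 2 (y overwritten, z added): d = {'x': 43, 'y': 8, 'z': 37}
After line 3 (total = 43 + 8 + 37 = 88): d = {'x': 43, 'y': 8, 'z': 37, 'total': 88}

{'x': 43, 'y': 8, 'z': 37, 'total': 88}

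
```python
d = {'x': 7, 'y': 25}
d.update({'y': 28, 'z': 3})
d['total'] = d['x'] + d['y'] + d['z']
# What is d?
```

After line 1: d = {'x': 7, 'y': 25}
After line 2 (y overwritten, z added): d = {'x': 7, 'y': 28, 'z': 3}
After line 3 (total = 7 + 28 + 3 = 38): d = {'x': 7, 'y': 28, 'z': 3, 'total': 38}

{'x': 7, 'y': 28, 'z': 3, 'total': 38}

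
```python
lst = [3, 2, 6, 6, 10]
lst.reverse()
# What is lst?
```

[10, 6, 6, 2, 3]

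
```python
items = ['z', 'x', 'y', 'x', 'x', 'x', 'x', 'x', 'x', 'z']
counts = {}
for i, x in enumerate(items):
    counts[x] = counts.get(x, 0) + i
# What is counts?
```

Initial: counts = {}, items = ['z', 'x', 'y', 'x', 'x', 'x', 'x', 'x', 'x', 'z']
i=0, x='z': counts = {'z': 0}
i=1, x='x': counts = {'z': 0, 'x': 1}
i=2, x='y': counts = {'z': 0, 'x': 1, 'y': 2}
i=3, x='x': counts = {'z': 0, 'x': 4, 'y': 2}
i=4, x='x': counts = {'z': 0, 'x': 8, 'y': 2}
i=5, x='x': counts = {'z': 0, 'x': 13, 'y': 2}
i=6, x='x': counts = {'z': 0, 'x': 19, 'y': 2}
i=7, x='x': counts = {'z': 0, 'x': 26, 'y': 2}
i=8, x='x': counts = {'z': 0, 'x': 34, 'y': 2}
i=9, x='z': counts = {'z': 9, 'x': 34, 'y': 2}

{'z': 9, 'x': 34, 'y': 2}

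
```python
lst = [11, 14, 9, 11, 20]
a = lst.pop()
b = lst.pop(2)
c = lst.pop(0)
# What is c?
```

After line 1: lst = [11, 14, 9, 11, 20]
After line 2 (pop() -> a = 20): lst = [11, 14, 9, 11]
After line 3 (pop(2) -> b = 9): lst = [11, 14, 11]
After line 4 (pop(0) -> c = 11): lst = [14, 11]

11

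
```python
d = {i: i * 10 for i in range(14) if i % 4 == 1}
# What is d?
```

{1: 10, 5: 50, 9: 90, 13: 130}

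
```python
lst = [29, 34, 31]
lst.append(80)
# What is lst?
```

[29, 34, 31, 80]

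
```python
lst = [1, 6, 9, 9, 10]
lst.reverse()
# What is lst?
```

[10, 9, 9, 6, 1]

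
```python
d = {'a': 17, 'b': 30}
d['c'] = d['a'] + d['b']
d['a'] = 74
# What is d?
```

After line 1: d = {'a': 17, 'b': 30}
After line 2 (d['c'] = 17 + 30): d = {'a': 17, 'b': 30, 'c': 47}
After line 3: d = {'a': 74, 'b': 30, 'c': 47}

{'a': 74, 'b': 30, 'c': 47}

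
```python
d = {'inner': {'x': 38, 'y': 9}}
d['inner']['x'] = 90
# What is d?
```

After line 1: d = {'inner': {'x': 38, 'y': 9}}
After line 2 (inner x overwritten): d = {'inner': {'x': 90, 'y': 9}}

{'inner': {'x': 90, 'y': 9}}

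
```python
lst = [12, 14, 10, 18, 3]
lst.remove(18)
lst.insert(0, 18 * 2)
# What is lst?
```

After line 1: lst = [12, 14, 10, 18, 3]
After line 2 (remove first 18): lst = [12, 14, 10, 3]
After line 3 (insert 36 at index 0): lst = [36, 12, 14, 10, 3]

[36, 12, 14, 10, 3]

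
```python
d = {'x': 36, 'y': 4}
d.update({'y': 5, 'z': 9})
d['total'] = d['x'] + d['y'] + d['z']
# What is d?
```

After line 1: d = {'x': 36, 'y': 4}
After line 2 (y overwritten, z added): d = {'x': 36, 'y': 5, 'z': 9}
After line 3 (total = 36 + 5 + 9 = 50): d = {'x': 36, 'y': 5, 'z': 9, 'total': 50}

{'x': 36, 'y': 5, 'z': 9, 'total': 50}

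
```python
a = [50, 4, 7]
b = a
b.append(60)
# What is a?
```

After line 1: a = [50, 4, 7]
After line 2 (b = a is an alias, same object): a = [50, 4, 7], b = [50, 4, 7]
After line 3 (b.append mutates the shared list): a = [50, 4, 7, 60], b = [50, 4, 7, 60]

[50, 4, 7, 60]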